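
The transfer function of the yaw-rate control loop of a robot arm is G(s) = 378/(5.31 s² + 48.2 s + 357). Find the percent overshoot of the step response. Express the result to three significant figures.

Dividing through by 5.31: denominator becomes s² + 9.077 s + 67.23.
So ω_n = √67.23 = 8.20 rad/s and ζ = 9.077/(2·8.20) = 0.554.
Overshoot: exp(−π·0.554/√(1−0.554²)) = 0.124, i.e. 12.4%.

%OS ≈ 12.4%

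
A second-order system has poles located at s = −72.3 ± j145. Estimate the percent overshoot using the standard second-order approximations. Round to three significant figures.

%OS ≈ 20.9%

|pole| = ω_n = √(72.3² + 145²) = 162 rad/s; ζ = cos θ = σ/ω_n = 0.446.
%OS = 100 e^{−πζ/√(1−ζ²)} with ζ = 0.446 gives 20.9%.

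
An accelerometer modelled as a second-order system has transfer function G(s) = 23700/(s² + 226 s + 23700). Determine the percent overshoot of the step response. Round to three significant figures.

%OS ≈ 3.35%

Comparing the denominator to s² + 2ζω_n s + ω_n²: ω_n = √23700 = 154 rad/s, and 2ζω_n = 226 so ζ = 226/(2·154) = 0.734.
%OS = 100 e^{−πζ/√(1−ζ²)} with ζ = 0.734 gives 3.35%.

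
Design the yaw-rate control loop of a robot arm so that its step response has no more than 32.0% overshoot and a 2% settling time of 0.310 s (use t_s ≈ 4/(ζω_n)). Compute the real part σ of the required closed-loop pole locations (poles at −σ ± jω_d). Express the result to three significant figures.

σ ≈ 12.9

The settling-time spec alone fixes σ = ζω_n = 4/t_s = 4/0.310 = 12.9.
(Overshoot then fixes ζ = 0.341 and hence ω_d = σ·√(1−ζ²)/ζ = 35.6 rad/s.)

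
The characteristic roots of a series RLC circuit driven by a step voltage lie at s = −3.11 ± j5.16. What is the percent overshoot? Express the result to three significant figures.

The poles are at −σ ± jω_d with σ = 3.11 and ω_d = 5.16, so ω_n = √(σ²+ω_d²) = 6.02 rad/s and ζ = σ/ω_n = 0.516.
Overshoot: exp(−π·0.516/√(1−0.516²)) = 0.151, i.e. 15.1%.

%OS ≈ 15.1%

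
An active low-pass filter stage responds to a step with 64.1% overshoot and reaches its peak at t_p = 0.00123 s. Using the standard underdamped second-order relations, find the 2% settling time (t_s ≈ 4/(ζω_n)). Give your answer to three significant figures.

ζ from %OS: ζ = |ln 0.641|/√(π²+ln²0.641) = 0.140.
From t_p = π/ω_d, ω_d = π/0.00123 = 2550 rad/s, so ω_n = ω_d/√(1−ζ²) = 2580 rad/s.
t_s ≈ 4/(ζω_n) = 4/(0.140·2580) = 0.0111 s.

t_s ≈ 0.0111 s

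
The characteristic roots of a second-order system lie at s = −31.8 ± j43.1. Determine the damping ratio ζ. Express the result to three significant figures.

The poles are at −σ ± jω_d with σ = 31.8 and ω_d = 43.1, so ω_n = √(σ²+ω_d²) = 53.6 rad/s and ζ = σ/ω_n = 0.594.

ζ ≈ 0.594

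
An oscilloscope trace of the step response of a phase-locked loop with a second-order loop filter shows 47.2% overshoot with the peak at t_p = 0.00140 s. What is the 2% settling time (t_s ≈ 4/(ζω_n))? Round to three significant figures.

The overshoot fixes ζ = −ln(OS)/√(π²+ln²(OS)) = 0.232.
t_p = π/ω_d ⇒ ω_d = 2240 rad/s; then ω_n = ω_d/√(1−ζ²) = 2310 rad/s.
t_s ≈ 4/(ζω_n) = 4/(0.232·2310) = 0.00746 s.

t_s ≈ 0.00746 s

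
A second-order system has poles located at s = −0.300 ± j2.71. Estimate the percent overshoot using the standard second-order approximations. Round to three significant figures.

%OS ≈ 70.6%

|pole| = ω_n = √(0.300² + 2.71²) = 2.73 rad/s; ζ = cos θ = σ/ω_n = 0.110.
%OS = 100·exp(−πζ/√(1−ζ²)) = 70.6%.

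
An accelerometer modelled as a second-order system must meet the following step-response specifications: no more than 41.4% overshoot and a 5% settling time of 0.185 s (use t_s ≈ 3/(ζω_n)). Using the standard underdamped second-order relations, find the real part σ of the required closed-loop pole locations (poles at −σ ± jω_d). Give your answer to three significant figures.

The settling-time spec alone fixes σ = ζω_n = 3/t_s = 3/0.185 = 16.2.
(Overshoot then fixes ζ = 0.270 and hence ω_d = σ·√(1−ζ²)/ζ = 57.8 rad/s.)

σ ≈ 16.2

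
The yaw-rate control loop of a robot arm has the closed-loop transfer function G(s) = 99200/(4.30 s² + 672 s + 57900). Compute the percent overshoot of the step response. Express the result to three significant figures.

%OS ≈ 5.72%

Dividing through by 4.30: denominator becomes s² + 156.3 s + 13470.
So ω_n = √13470 = 116 rad/s and ζ = 156.3/(2·116) = 0.673.
%OS = 100·exp(−πζ/√(1−ζ²)) = 5.72%.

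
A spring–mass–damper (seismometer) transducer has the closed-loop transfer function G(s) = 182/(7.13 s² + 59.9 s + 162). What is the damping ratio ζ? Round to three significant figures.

Dividing through by 7.13: denominator becomes s² + 8.401 s + 22.72.
So ω_n = √22.72 = 4.77 rad/s and ζ = 8.401/(2·4.77) = 0.881.

ζ ≈ 0.881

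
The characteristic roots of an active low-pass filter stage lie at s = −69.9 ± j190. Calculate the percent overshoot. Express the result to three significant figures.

%OS ≈ 31.5%

|pole| = ω_n = √(69.9² + 190²) = 202 rad/s; ζ = cos θ = σ/ω_n = 0.345.
%OS = 100 e^{−πζ/√(1−ζ²)} with ζ = 0.345 gives 31.5%.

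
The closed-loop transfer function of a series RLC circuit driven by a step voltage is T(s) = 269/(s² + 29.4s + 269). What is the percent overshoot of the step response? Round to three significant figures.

%OS ≈ 0.175%

ω_n = √269 = 16.4 rad/s; ζ = 29.4/(2·16.4) = 0.896.
%OS = 100 e^{−πζ/√(1−ζ²)} with ζ = 0.896 gives 0.175%.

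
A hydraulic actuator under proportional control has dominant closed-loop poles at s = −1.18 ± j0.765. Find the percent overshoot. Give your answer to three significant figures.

With σ = 1.18, ω_d = 0.765: ω_n = √(σ²+ω_d²) = 1.41 rad/s, ζ = σ/ω_n = 0.839.
Overshoot: exp(−π·0.839/√(1−0.839²)) = 0.00786, i.e. 0.786%.

%OS ≈ 0.786%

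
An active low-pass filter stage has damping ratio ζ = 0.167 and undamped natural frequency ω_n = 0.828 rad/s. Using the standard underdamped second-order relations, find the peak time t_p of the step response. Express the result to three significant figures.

The damped frequency is ω_d = ω_n√(1−ζ²) = 0.828·√(1−0.0279) = 0.816 rad/s.
Peak time t_p = π/ω_d = π/0.816 = 3.85 s.

t_p ≈ 3.85 s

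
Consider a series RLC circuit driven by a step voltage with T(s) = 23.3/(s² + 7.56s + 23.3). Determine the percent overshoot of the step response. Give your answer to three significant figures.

Matching coefficients with s² + 2ζω_n s + ω_n² gives ω_n² = 23.3 ⇒ ω_n = 4.83 rad/s, and ζ = 7.56/(2ω_n) = 0.783.
Overshoot: exp(−π·0.783/√(1−0.783²)) = 0.0191, i.e. 1.91%.

%OS ≈ 1.91%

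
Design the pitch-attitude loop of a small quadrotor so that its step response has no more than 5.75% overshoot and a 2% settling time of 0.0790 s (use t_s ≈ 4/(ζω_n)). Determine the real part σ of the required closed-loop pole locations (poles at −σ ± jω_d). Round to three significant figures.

The settling-time spec alone fixes σ = ζω_n = 4/t_s = 4/0.0790 = 50.6.
(Overshoot then fixes ζ = 0.673 and hence ω_d = σ·√(1−ζ²)/ζ = 55.7 rad/s.)

σ ≈ 50.6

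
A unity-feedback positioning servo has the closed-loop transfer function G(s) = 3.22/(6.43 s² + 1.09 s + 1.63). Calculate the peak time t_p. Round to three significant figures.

t_p ≈ 6.33 s

Dividing through by 6.43: denominator becomes s² + 0.1695 s + 0.2535.
So ω_n = √0.2535 = 0.503 rad/s and ζ = 0.1695/(2·0.503) = 0.168.
ω_d = ω_n√(1−ζ²) = 0.496 rad/s. t_p = π/ω_d = 6.33 s.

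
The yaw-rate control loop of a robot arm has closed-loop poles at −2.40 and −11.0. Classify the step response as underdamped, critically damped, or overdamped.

overdamped

Since the poles are distinct, negative and real, the response is overdamped.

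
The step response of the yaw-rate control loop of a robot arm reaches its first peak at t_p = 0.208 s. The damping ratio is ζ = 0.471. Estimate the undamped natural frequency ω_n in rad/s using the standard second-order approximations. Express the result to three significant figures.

ω_n ≈ 17.1 rad/s

Peak time t_p = π/ω_d, so ω_d = π/t_p = π/0.208 = 15.1 rad/s.
ω_n = ω_d/√(1−ζ²) = 15.1/√0.778 = 17.1 rad/s.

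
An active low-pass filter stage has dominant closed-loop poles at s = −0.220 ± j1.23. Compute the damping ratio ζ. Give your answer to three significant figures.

ζ ≈ 0.176

With σ = 0.220, ω_d = 1.23: ω_n = √(σ²+ω_d²) = 1.25 rad/s, ζ = σ/ω_n = 0.176.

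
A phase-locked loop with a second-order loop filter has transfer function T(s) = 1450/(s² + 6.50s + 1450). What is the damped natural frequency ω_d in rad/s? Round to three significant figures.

Comparing the denominator to s² + 2ζω_n s + ω_n²: ω_n = √1450 = 38.1 rad/s, and 2ζω_n = 6.50 so ζ = 6.50/(2·38.1) = 0.0853.
ω_d = ω_n√(1−ζ²) = 37.9 rad/s.

ω_d ≈ 37.9 rad/s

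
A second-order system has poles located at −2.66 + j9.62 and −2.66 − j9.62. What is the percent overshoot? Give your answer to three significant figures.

%OS ≈ 42.0%

|pole| = ω_n = √(2.66² + 9.62²) = 9.98 rad/s; ζ = cos θ = σ/ω_n = 0.267.
%OS = 100·exp(−πζ/√(1−ζ²)) = 42.0%.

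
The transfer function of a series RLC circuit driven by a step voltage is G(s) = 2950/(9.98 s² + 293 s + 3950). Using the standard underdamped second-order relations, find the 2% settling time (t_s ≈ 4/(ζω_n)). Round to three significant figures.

Dividing through by 9.98: denominator becomes s² + 29.36 s + 395.8.
So ω_n = √395.8 = 19.9 rad/s and ζ = 29.36/(2·19.9) = 0.738.
t_s ≈ 4/(ζω_n) = 0.272 s.

t_s ≈ 0.272 s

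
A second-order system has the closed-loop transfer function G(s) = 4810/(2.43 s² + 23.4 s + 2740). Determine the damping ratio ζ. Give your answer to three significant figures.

Dividing through by 2.43: denominator becomes s² + 9.630 s + 1128.
So ω_n = √1128 = 33.6 rad/s and ζ = 9.630/(2·33.6) = 0.143.

ζ ≈ 0.143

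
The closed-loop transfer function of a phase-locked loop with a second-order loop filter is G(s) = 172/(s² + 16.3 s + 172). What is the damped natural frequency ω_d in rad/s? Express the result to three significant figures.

ω_d ≈ 10.3 rad/s

Matching coefficients with s² + 2ζω_n s + ω_n² gives ω_n² = 172 ⇒ ω_n = 13.1 rad/s, and ζ = 16.3/(2ω_n) = 0.621.
The damped frequency ω_d = ω_n√(1−ζ²) = 10.3 rad/s.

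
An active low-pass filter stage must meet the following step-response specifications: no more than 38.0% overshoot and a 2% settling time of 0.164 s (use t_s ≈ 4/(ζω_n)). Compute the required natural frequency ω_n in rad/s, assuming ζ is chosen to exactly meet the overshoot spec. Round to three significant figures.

Inverting the overshoot relation: ζ = |ln 0.380|/√(π² + ln²0.380) = 0.294.
Then ω_n = 4/(ζ t_s) = 4/(0.294 × 0.164) = 82.9 rad/s.

ω_n ≈ 82.9 rad/s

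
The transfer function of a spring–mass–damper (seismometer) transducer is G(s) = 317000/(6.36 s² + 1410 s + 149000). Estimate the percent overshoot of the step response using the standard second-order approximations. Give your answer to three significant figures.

%OS ≈ 3.69%

Dividing through by 6.36: denominator becomes s² + 221.7 s + 23430.
So ω_n = √23430 = 153 rad/s and ζ = 221.7/(2·153) = 0.724.
%OS = 100·exp(−πζ/√(1−ζ²)) = 3.69%.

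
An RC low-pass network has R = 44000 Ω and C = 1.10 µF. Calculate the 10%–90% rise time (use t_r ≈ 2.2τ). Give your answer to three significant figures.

τ = RC = 44000 × 1.10 µF = 0.0484 s.
t_r ≈ 2.2τ = 0.106 s.

t_r ≈ 0.106 s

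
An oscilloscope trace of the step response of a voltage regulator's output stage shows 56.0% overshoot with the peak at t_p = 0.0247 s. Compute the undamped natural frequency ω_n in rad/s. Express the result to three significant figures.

ω_n ≈ 129 rad/s

From the overshoot, ζ = −ln(OS)/√(π²+ln²(OS)) = 0.181.
From t_p = π/ω_d, ω_d = π/0.0247 = 127 rad/s, so ω_n = ω_d/√(1−ζ²) = 129 rad/s.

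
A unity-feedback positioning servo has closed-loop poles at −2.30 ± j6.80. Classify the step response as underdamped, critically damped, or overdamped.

underdamped

Since the poles form a complex-conjugate pair with nonzero imaginary part, the response is underdamped.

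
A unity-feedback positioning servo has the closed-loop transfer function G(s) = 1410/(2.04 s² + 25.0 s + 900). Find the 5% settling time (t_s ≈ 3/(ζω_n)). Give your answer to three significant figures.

Dividing through by 2.04: denominator becomes s² + 12.25 s + 441.2.
So ω_n = √441.2 = 21.0 rad/s and ζ = 12.25/(2·21.0) = 0.292.
t_s ≈ 3/(ζω_n) = 0.490 s.

t_s ≈ 0.490 s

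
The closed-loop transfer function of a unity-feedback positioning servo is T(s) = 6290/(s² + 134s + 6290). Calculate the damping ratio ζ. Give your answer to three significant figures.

ζ ≈ 0.845

Comparing the denominator to s² + 2ζω_n s + ω_n²: ω_n = √6290 = 79.3 rad/s, and 2ζω_n = 134 so ζ = 134/(2·79.3) = 0.845.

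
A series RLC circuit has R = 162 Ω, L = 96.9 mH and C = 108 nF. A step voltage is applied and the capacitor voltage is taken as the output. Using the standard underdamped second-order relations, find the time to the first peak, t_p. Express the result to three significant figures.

For a series RLC circuit (capacitor voltage as output), ω_n = 1/√(LC) = 1/√(96.9 mH · 108 nF) = 9780 rad/s.
ζ = (R/2)·√(C/L) = (162/2)·√(108 nF/96.9 mH) = 0.0855.
ω_d = ω_n√(1−ζ²) = 9740 rad/s. t_p = π/ω_d = 0.000323 s.

t_p ≈ 0.000323 s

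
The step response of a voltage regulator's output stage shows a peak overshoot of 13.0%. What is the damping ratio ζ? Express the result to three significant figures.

ζ ≈ 0.545

Inverting the overshoot relation: ζ = |ln 0.130|/√(π² + ln²0.130) = 0.545.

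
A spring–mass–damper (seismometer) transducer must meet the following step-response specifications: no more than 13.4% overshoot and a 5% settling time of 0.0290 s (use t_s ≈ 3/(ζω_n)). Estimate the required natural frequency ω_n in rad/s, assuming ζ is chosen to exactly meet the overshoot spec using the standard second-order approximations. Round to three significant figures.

ω_n ≈ 192 rad/s

From %OS = 100·exp(−πζ/√(1−ζ²)), invert to get ζ = −ln(OS)/√(π² + ln²(OS)) with OS = 0.134.
−ln 0.134 = 2.010, so ζ = 2.010/√(π² + 4.040) = 0.539.
From t_s ≈ 3/(ζω_n): ω_n = 3/(ζ·t_s) = 3/(0.539·0.0290) = 192 rad/s.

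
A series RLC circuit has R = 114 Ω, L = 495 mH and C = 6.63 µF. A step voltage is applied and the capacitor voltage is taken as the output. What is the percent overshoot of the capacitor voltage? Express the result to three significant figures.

%OS ≈ 51.2%

For a series RLC circuit (capacitor voltage as output), ω_n = 1/√(LC) = 1/√(495 mH · 6.63 µF) = 552 rad/s.
ζ = (R/2)·√(C/L) = (114/2)·√(6.63 µF/495 mH) = 0.209.
%OS = 100·exp(−πζ/√(1−ζ²)) = 51.2%.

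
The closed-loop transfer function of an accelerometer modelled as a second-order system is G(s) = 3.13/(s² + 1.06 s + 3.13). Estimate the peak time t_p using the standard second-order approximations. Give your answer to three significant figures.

t_p ≈ 1.86 s

ω_n = √3.13 = 1.77 rad/s; ζ = 1.06/(2·1.77) = 0.300.
ω_d = ω_n√(1−ζ²) = 1.69 rad/s. Then t_p = π/ω_d = 1.86 s.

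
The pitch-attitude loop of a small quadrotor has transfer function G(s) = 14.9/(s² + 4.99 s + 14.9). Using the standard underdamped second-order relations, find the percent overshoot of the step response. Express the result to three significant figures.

ω_n = √14.9 = 3.86 rad/s; ζ = 4.99/(2·3.86) = 0.646.
%OS = 100·exp(−πζ/√(1−ζ²)) = 6.99%.

%OS ≈ 6.99%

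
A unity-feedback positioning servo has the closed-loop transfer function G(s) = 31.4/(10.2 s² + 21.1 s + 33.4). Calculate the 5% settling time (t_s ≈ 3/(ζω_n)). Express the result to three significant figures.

Dividing through by 10.2: denominator becomes s² + 2.069 s + 3.275.
So ω_n = √3.275 = 1.81 rad/s and ζ = 2.069/(2·1.81) = 0.572.
t_s ≈ 3/(ζω_n) = 2.90 s.

t_s ≈ 2.90 s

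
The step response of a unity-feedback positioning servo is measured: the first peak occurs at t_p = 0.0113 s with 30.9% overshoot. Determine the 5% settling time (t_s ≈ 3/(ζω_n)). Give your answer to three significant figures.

t_s ≈ 0.0289 s

From the overshoot, ζ = −ln(OS)/√(π²+ln²(OS)) = 0.350.
t_p = π/ω_d ⇒ ω_d = 278 rad/s; then ω_n = ω_d/√(1−ζ²) = 297 rad/s.
t_s ≈ 3/(ζω_n) = 3/(0.350·297) = 0.0289 s.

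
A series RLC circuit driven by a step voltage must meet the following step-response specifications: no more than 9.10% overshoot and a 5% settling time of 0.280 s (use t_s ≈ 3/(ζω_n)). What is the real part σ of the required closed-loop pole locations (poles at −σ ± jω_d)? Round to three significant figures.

The settling-time spec alone fixes σ = ζω_n = 3/t_s = 3/0.280 = 10.7.
(Overshoot then fixes ζ = 0.607 and hence ω_d = σ·√(1−ζ²)/ζ = 14.0 rad/s.)

σ ≈ 10.7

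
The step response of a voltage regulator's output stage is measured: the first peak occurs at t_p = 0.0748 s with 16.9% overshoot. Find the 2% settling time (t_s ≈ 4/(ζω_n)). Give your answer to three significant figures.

The overshoot fixes ζ = −ln(OS)/√(π²+ln²(OS)) = 0.493.
From t_p = π/ω_d, ω_d = π/0.0748 = 42.0 rad/s, so ω_n = ω_d/√(1−ζ²) = 48.3 rad/s.
t_s ≈ 4/(ζω_n) = 4/(0.493·48.3) = 0.168 s.

t_s ≈ 0.168 s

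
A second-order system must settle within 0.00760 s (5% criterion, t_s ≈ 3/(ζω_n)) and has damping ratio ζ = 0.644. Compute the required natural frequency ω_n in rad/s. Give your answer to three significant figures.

ω_n ≈ 613 rad/s

Rearranging t_s ≈ 3/(ζω_n) gives ω_n = 3/(ζ·t_s) = 3/(0.644 × 0.00760) = 613 rad/s.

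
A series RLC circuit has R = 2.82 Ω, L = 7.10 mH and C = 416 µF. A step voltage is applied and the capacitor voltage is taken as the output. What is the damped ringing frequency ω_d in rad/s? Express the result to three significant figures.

ω_d ≈ 547 rad/s

For a series RLC circuit (capacitor voltage as output), ω_n = 1/√(LC) = 1/√(7.10 mH · 416 µF) = 582 rad/s.
ζ = (R/2)·√(C/L) = (2.82/2)·√(416 µF/7.10 mH) = 0.341.
ω_d = 582·√(1 − 0.341²) = 547 rad/s.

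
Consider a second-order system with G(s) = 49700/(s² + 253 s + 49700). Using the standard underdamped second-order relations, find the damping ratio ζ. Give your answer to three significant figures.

ω_n = √49700 = 223 rad/s; ζ = 253/(2·223) = 0.567.

ζ ≈ 0.567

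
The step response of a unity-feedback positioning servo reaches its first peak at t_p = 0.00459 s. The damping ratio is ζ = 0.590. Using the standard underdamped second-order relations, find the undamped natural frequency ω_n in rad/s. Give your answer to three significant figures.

Peak time t_p = π/ω_d, so ω_d = π/t_p = π/0.00459 = 684 rad/s.
ω_n = ω_d/√(1−ζ²) = 684/√0.652 = 848 rad/s.

ω_n ≈ 848 rad/s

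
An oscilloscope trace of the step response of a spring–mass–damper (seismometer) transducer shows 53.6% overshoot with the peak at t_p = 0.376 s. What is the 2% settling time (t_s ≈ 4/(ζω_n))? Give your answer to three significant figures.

The overshoot fixes ζ = −ln(OS)/√(π²+ln²(OS)) = 0.195.
t_p = π/ω_d ⇒ ω_d = 8.36 rad/s; then ω_n = ω_d/√(1−ζ²) = 8.52 rad/s.
t_s ≈ 4/(ζω_n) = 4/(0.195·8.52) = 2.41 s.

t_s ≈ 2.41 s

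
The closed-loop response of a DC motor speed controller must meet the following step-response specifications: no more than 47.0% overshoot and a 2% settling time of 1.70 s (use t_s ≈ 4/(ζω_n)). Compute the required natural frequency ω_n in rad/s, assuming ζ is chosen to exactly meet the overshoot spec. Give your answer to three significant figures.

ω_n ≈ 10.1 rad/s

ζ = −ln(OS)/√(π² + (ln OS)²). With OS = 0.470, ln OS = −0.7550 and ζ = 0.7550/3.231 = 0.234.
Then ω_n = 4/(ζ t_s) = 4/(0.234 × 1.70) = 10.1 rad/s.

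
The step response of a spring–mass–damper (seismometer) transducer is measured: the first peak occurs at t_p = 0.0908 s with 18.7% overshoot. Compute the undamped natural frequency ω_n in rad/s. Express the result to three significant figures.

ω_n ≈ 39.2 rad/s

The overshoot fixes ζ = −ln(OS)/√(π²+ln²(OS)) = 0.471.
t_p = π/ω_d ⇒ ω_d = 34.6 rad/s; then ω_n = ω_d/√(1−ζ²) = 39.2 rad/s.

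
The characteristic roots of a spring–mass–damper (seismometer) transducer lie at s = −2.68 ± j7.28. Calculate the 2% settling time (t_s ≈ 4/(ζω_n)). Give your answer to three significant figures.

t_s ≈ 1.49 s

For poles at −σ ± jω_d, ζω_n = σ = 2.68, so t_s ≈ 4/σ = 1.49 s.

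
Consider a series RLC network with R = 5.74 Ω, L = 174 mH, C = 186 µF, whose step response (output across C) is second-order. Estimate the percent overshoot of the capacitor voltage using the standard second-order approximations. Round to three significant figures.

%OS ≈ 74.4%

For a series RLC circuit (capacitor voltage as output), ω_n = 1/√(LC) = 1/√(174 mH · 186 µF) = 176 rad/s.
ζ = (R/2)·√(C/L) = (5.74/2)·√(186 µF/174 mH) = 0.0938.
%OS = 100·exp(−πζ/√(1−ζ²)) = 74.4%.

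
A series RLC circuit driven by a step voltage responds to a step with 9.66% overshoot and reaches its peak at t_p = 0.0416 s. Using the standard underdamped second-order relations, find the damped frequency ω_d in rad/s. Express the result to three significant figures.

t_p = π/ω_d, so ω_d = π/0.0416 = 75.5 rad/s.

ω_d ≈ 75.5 rad/s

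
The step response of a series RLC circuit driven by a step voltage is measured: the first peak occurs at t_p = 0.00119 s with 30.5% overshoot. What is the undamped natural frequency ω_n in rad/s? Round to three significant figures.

ω_n ≈ 2820 rad/s

ζ from %OS: ζ = |ln 0.305|/√(π²+ln²0.305) = 0.354.
t_p = π/ω_d ⇒ ω_d = 2640 rad/s; then ω_n = ω_d/√(1−ζ²) = 2820 rad/s.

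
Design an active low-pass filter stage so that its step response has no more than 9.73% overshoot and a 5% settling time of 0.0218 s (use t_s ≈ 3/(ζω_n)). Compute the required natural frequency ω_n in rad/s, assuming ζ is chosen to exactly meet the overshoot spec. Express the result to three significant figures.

ζ = −ln(OS)/√(π² + (ln OS)²). With OS = 0.0973, ln OS = −2.330 and ζ = 2.330/3.911 = 0.596.
Then ω_n = 3/(ζ t_s) = 3/(0.596 × 0.0218) = 231 rad/s.

ω_n ≈ 231 rad/s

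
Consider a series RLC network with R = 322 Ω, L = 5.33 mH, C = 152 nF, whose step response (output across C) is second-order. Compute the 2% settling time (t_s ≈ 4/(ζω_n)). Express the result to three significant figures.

For a series RLC circuit (capacitor voltage as output), ω_n = 1/√(LC) = 1/√(5.33 mH · 152 nF) = 35100 rad/s.
ζ = (R/2)·√(C/L) = (322/2)·√(152 nF/5.33 mH) = 0.860.
t_s ≈ 4/(ζω_n) = 0.000132 s.

t_s ≈ 0.000132 s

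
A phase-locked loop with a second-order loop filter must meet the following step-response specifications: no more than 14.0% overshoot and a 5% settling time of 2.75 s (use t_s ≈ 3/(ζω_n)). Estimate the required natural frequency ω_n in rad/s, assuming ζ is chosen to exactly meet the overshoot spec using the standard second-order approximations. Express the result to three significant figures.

Inverting the overshoot relation: ζ = |ln 0.140|/√(π² + ln²0.140) = 0.531.
Then ω_n = 3/(ζ t_s) = 3/(0.531 × 2.75) = 2.06 rad/s.

ω_n ≈ 2.06 rad/s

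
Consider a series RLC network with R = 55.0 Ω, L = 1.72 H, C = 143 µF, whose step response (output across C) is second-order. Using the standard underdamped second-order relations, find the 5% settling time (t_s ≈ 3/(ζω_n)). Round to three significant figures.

For a series RLC circuit (capacitor voltage as output), ω_n = 1/√(LC) = 1/√(1.72 H · 143 µF) = 63.8 rad/s.
ζ = (R/2)·√(C/L) = (55.0/2)·√(143 µF/1.72 H) = 0.251.
t_s ≈ 3/(ζω_n) = 0.188 s.

t_s ≈ 0.188 s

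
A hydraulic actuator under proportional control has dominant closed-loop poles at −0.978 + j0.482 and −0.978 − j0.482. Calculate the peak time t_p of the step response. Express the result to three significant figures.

t_p = π/ω_d with ω_d = 0.482 (the imaginary part), so t_p = 6.52 s.

t_p ≈ 6.52 s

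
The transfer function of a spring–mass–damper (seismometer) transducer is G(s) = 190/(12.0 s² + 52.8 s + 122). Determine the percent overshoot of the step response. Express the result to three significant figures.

Dividing through by 12.0: denominator becomes s² + 4.400 s + 10.17.
So ω_n = √10.17 = 3.19 rad/s and ζ = 4.400/(2·3.19) = 0.690.
%OS = 100·exp(−πζ/√(1−ζ²)) = 5.01%.

%OS ≈ 5.01%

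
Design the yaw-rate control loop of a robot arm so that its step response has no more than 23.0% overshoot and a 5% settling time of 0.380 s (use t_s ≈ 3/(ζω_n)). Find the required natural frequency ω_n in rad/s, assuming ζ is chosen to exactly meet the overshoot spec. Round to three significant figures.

From %OS = 100·exp(−πζ/√(1−ζ²)), invert to get ζ = −ln(OS)/√(π² + ln²(OS)) with OS = 0.230.
−ln 0.230 = 1.470, so ζ = 1.470/√(π² + 2.160) = 0.424.
Then ω_n = 3/(ζ t_s) = 3/(0.424 × 0.380) = 18.6 rad/s.

ω_n ≈ 18.6 rad/s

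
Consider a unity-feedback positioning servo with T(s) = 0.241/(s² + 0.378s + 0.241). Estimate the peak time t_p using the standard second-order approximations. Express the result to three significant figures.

Comparing the denominator to s² + 2ζω_n s + ω_n²: ω_n = √0.241 = 0.491 rad/s, and 2ζω_n = 0.378 so ζ = 0.378/(2·0.491) = 0.385.
ω_d = 0.491·√(1 − 0.385²) = 0.453 rad/s. Then t_p = π/ω_d = 6.93 s.

t_p ≈ 6.93 s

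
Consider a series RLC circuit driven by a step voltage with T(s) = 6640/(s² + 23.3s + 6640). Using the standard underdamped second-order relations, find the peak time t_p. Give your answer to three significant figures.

ω_n = √6640 = 81.5 rad/s; ζ = 23.3/(2·81.5) = 0.143.
ω_d = ω_n√(1−ζ²) = 80.6 rad/s. Then t_p = π/ω_d = 0.0390 s.

t_p ≈ 0.0390 s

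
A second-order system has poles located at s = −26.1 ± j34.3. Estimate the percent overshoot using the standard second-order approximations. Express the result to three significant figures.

%OS ≈ 9.16%

The poles are at −σ ± jω_d with σ = 26.1 and ω_d = 34.3, so ω_n = √(σ²+ω_d²) = 43.1 rad/s and ζ = σ/ω_n = 0.606.
%OS = 100 e^{−πζ/√(1−ζ²)} with ζ = 0.606 gives 9.16%.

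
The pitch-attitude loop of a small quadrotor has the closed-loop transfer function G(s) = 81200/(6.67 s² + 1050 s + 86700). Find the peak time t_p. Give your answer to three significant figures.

Dividing through by 6.67: denominator becomes s² + 157.4 s + 13000.
So ω_n = √13000 = 114 rad/s and ζ = 157.4/(2·114) = 0.690.
The damped frequency ω_d = ω_n√(1−ζ²) = 82.5 rad/s. t_p = π/ω_d = 0.0381 s.

t_p ≈ 0.0381 s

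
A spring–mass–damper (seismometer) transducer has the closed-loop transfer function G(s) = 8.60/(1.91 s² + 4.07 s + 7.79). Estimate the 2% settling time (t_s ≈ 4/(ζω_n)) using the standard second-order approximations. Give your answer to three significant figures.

Dividing through by 1.91: denominator becomes s² + 2.131 s + 4.079.
So ω_n = √4.079 = 2.02 rad/s and ζ = 2.131/(2·2.02) = 0.528.
t_s ≈ 4/(ζω_n) = 3.75 s.

t_s ≈ 3.75 s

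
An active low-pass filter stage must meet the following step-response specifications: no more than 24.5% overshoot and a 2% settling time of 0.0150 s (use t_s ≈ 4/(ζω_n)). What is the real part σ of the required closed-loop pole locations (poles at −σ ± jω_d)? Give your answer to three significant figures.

The settling-time spec alone fixes σ = ζω_n = 4/t_s = 4/0.0150 = 267.
(Overshoot then fixes ζ = 0.409 and hence ω_d = σ·√(1−ζ²)/ζ = 596 rad/s.)

σ ≈ 267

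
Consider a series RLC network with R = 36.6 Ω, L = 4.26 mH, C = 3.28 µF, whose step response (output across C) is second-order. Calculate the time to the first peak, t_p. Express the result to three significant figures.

For a series RLC circuit (capacitor voltage as output), ω_n = 1/√(LC) = 1/√(4.26 mH · 3.28 µF) = 8460 rad/s.
ζ = (R/2)·√(C/L) = (36.6/2)·√(3.28 µF/4.26 mH) = 0.508.
ω_d = 8460·√(1 − 0.508²) = 7290 rad/s. t_p = π/ω_d = 0.000431 s.

t_p ≈ 0.000431 s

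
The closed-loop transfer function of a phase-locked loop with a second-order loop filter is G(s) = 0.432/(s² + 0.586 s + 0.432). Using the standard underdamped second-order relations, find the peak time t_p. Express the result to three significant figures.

t_p ≈ 5.34 s

Comparing the denominator to s² + 2ζω_n s + ω_n²: ω_n = √0.432 = 0.657 rad/s, and 2ζω_n = 0.586 so ζ = 0.586/(2·0.657) = 0.446.
ω_d = ω_n√(1−ζ²) = 0.588 rad/s. Then t_p = π/ω_d = 5.34 s.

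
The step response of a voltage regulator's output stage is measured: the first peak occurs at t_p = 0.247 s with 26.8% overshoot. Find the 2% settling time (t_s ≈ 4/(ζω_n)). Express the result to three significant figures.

t_s ≈ 0.750 s

The overshoot fixes ζ = −ln(OS)/√(π²+ln²(OS)) = 0.387.
From t_p = π/ω_d, ω_d = π/0.247 = 12.7 rad/s, so ω_n = ω_d/√(1−ζ²) = 13.8 rad/s.
t_s ≈ 4/(ζω_n) = 4/(0.387·13.8) = 0.750 s.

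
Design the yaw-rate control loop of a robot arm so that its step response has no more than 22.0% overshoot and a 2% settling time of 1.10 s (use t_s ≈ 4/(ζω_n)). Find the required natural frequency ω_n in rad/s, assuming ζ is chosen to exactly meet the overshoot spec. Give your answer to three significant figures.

ω_n ≈ 8.38 rad/s

Inverting the overshoot relation: ζ = |ln 0.220|/√(π² + ln²0.220) = 0.434.
Then ω_n = 4/(ζ t_s) = 4/(0.434 × 1.10) = 8.38 rad/s.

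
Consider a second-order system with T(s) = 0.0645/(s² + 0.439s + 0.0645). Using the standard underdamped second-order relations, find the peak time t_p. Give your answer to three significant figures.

t_p ≈ 24.6 s

ω_n = √0.0645 = 0.254 rad/s; ζ = 0.439/(2·0.254) = 0.864.
The damped frequency ω_d = ω_n√(1−ζ²) = 0.128 rad/s. Then t_p = π/ω_d = 24.6 s.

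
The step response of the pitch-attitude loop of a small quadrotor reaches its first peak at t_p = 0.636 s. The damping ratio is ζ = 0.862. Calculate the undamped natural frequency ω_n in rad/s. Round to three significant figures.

Peak time t_p = π/ω_d, so ω_d = π/t_p = π/0.636 = 4.94 rad/s.
ω_n = ω_d/√(1−ζ²) = 4.94/√0.257 = 9.74 rad/s.

ω_n ≈ 9.74 rad/s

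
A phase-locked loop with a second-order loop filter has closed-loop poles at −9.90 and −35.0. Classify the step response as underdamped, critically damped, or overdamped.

overdamped

Since the poles are distinct, negative and real, the response is overdamped.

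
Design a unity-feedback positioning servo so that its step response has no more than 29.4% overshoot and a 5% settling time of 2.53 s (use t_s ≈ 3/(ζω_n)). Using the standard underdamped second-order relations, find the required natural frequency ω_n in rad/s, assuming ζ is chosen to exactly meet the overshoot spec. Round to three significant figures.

ω_n ≈ 3.27 rad/s

From %OS = 100·exp(−πζ/√(1−ζ²)), invert to get ζ = −ln(OS)/√(π² + ln²(OS)) with OS = 0.294.
−ln 0.294 = 1.224, so ζ = 1.224/√(π² + 1.499) = 0.363.
From t_s ≈ 3/(ζω_n): ω_n = 3/(ζ·t_s) = 3/(0.363·2.53) = 3.27 rad/s.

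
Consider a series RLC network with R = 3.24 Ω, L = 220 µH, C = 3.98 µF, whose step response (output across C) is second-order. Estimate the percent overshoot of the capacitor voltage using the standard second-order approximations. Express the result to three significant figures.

%OS ≈ 49.6%

For a series RLC circuit (capacitor voltage as output), ω_n = 1/√(LC) = 1/√(220 µH · 3.98 µF) = 33800 rad/s.
ζ = (R/2)·√(C/L) = (3.24/2)·√(3.98 µF/220 µH) = 0.218.
%OS = 100 e^{−πζ/√(1−ζ²)} with ζ = 0.218 gives 49.6%.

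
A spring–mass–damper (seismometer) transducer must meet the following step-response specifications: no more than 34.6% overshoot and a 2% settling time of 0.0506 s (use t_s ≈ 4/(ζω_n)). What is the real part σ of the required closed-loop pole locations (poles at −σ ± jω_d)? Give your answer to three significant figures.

σ ≈ 79.1

The settling-time spec alone fixes σ = ζω_n = 4/t_s = 4/0.0506 = 79.1.
(Overshoot then fixes ζ = 0.320 and hence ω_d = σ·√(1−ζ²)/ζ = 234 rad/s.)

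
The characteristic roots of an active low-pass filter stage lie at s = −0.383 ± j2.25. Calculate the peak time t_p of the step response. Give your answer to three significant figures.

t_p = π/ω_d with ω_d = 2.25 (the imaginary part), so t_p = 1.40 s.

t_p ≈ 1.40 s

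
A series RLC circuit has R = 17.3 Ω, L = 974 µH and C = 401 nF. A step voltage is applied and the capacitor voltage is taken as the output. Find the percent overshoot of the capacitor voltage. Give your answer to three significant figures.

For a series RLC circuit (capacitor voltage as output), ω_n = 1/√(LC) = 1/√(974 µH · 401 nF) = 50600 rad/s.
ζ = (R/2)·√(C/L) = (17.3/2)·√(401 nF/974 µH) = 0.176.
Overshoot: exp(−π·0.176/√(1−0.176²)) = 0.571, i.e. 57.1%.

%OS ≈ 57.1%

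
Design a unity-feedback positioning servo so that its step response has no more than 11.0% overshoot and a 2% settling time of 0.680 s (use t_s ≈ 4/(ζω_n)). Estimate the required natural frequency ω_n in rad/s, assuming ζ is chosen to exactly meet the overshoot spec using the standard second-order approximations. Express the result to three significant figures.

From %OS = 100·exp(−πζ/√(1−ζ²)), invert to get ζ = −ln(OS)/√(π² + ln²(OS)) with OS = 0.110.
−ln 0.110 = 2.207, so ζ = 2.207/√(π² + 4.872) = 0.575.
From t_s ≈ 4/(ζω_n): ω_n = 4/(ζ·t_s) = 4/(0.575·0.680) = 10.2 rad/s.

ω_n ≈ 10.2 rad/s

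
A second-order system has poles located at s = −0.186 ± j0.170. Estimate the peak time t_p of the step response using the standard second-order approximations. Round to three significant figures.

t_p = π/ω_d with ω_d = 0.170 (the imaginary part), so t_p = 18.5 s.

t_p ≈ 18.5 s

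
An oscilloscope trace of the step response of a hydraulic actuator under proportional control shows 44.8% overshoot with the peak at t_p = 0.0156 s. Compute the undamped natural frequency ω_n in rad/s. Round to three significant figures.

ω_n ≈ 208 rad/s

The overshoot fixes ζ = −ln(OS)/√(π²+ln²(OS)) = 0.248.
t_p = π/ω_d ⇒ ω_d = 201 rad/s; then ω_n = ω_d/√(1−ζ²) = 208 rad/s.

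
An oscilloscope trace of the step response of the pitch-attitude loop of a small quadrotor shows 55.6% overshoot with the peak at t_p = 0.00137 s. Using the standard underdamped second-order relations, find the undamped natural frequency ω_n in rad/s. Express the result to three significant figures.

ζ from %OS: ζ = |ln 0.556|/√(π²+ln²0.556) = 0.184.
From t_p = π/ω_d, ω_d = π/0.00137 = 2290 rad/s, so ω_n = ω_d/√(1−ζ²) = 2330 rad/s.

ω_n ≈ 2330 rad/s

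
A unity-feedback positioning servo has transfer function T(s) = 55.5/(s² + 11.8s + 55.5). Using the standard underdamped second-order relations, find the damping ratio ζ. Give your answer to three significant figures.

ζ ≈ 0.792

ω_n = √55.5 = 7.45 rad/s; ζ = 11.8/(2·7.45) = 0.792.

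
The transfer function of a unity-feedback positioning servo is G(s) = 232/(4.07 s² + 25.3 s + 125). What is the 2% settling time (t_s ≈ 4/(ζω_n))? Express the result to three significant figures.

t_s ≈ 1.29 s

Dividing through by 4.07: denominator becomes s² + 6.216 s + 30.71.
So ω_n = √30.71 = 5.54 rad/s and ζ = 6.216/(2·5.54) = 0.561.
t_s ≈ 4/(ζω_n) = 1.29 s.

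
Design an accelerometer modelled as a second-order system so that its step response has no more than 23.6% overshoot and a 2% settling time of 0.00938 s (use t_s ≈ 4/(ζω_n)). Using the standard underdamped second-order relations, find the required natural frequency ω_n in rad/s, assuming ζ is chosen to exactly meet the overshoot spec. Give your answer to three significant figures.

ω_n ≈ 1020 rad/s

ζ = −ln(OS)/√(π² + (ln OS)²). With OS = 0.236, ln OS = −1.444 and ζ = 1.444/3.458 = 0.418.
From t_s ≈ 4/(ζω_n): ω_n = 4/(ζ·t_s) = 4/(0.418·0.00938) = 1020 rad/s.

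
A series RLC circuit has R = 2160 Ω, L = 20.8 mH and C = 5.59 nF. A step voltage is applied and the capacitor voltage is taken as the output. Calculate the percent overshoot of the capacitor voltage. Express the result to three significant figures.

For a series RLC circuit (capacitor voltage as output), ω_n = 1/√(LC) = 1/√(20.8 mH · 5.59 nF) = 92700 rad/s.
ζ = (R/2)·√(C/L) = (2160/2)·√(5.59 nF/20.8 mH) = 0.560.
%OS = 100 e^{−πζ/√(1−ζ²)} with ζ = 0.560 gives 12.0%.

%OS ≈ 12.0%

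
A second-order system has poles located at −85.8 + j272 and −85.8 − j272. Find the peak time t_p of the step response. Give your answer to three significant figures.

t_p = π/ω_d with ω_d = 272 (the imaginary part), so t_p = 0.0115 s.

t_p ≈ 0.0115 s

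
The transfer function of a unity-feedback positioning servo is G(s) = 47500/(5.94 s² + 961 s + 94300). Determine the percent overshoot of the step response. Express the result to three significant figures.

%OS ≈ 7.20%

Dividing through by 5.94: denominator becomes s² + 161.8 s + 15880.
So ω_n = √15880 = 126 rad/s and ζ = 161.8/(2·126) = 0.642.
%OS = 100 e^{−πζ/√(1−ζ²)} with ζ = 0.642 gives 7.20%.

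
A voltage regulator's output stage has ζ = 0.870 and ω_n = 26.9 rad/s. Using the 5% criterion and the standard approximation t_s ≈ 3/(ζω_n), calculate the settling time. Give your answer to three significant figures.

t_s ≈ 0.128 s

t_s ≈ 3/(ζω_n) = 3/(0.870 × 26.9) = 0.128 s.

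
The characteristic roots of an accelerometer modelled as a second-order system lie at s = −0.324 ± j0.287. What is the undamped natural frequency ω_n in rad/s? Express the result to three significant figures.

ω_n ≈ 0.433 rad/s

The poles are at −σ ± jω_d with σ = 0.324 and ω_d = 0.287, so ω_n = √(σ²+ω_d²) = 0.433 rad/s and ζ = σ/ω_n = 0.749.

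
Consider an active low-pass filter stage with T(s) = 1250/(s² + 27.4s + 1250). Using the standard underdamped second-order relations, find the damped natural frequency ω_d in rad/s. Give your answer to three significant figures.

ω_d ≈ 32.6 rad/s

ω_n = √1250 = 35.4 rad/s; ζ = 27.4/(2·35.4) = 0.387.
The damped frequency ω_d = ω_n√(1−ζ²) = 32.6 rad/s.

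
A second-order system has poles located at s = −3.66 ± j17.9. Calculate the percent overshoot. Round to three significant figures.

The poles are at −σ ± jω_d with σ = 3.66 and ω_d = 17.9, so ω_n = √(σ²+ω_d²) = 18.3 rad/s and ζ = σ/ω_n = 0.200.
Overshoot: exp(−π·0.200/√(1−0.200²)) = 0.526, i.e. 52.6%.

%OS ≈ 52.6%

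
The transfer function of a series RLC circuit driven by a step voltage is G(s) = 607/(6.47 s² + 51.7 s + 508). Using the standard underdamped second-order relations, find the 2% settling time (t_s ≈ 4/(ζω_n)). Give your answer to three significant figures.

Dividing through by 6.47: denominator becomes s² + 7.991 s + 78.52.
So ω_n = √78.52 = 8.86 rad/s and ζ = 7.991/(2·8.86) = 0.451.
t_s ≈ 4/(ζω_n) = 1.00 s.

t_s ≈ 1.00 s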